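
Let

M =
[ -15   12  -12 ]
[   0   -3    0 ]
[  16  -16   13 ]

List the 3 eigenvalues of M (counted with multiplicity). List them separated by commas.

-3, -3, 1

Set up det(tI - M) = 0.
Expanding along the first row, p(t) = t^3 + 5t^2 + 3t - 9.
Rational-root test: t = 1 gives p(1) = 0.
Dividing by (t - 1) leaves t^2 + 6t + 9.
The quadratic factor is (t + 3)^2.
Eigenvalues: -3, -3, 1.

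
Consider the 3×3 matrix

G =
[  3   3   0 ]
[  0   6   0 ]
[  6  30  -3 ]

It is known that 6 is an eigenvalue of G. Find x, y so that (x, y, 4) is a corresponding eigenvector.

1, 1

We need (G - 6I)v = 0.
G - 6I = [[-3, 3, 0], [0, 0, 0], [6, 30, -9]].
Row 1: (-3)·x + (3)·y + (0)·4 = 0
Row 2: (0)·x + (0)·y + (0)·4 = 0
Row 3: (6)·x + (30)·y + (-9)·4 = 0
Solving gives x = 1, y = 1.
Check: G·(1, 1, 4) = (6, 6, 24) = 6·(1, 1, 4).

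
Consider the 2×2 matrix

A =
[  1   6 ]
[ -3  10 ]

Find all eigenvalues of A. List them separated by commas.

4, 7

det(A - sI) = (1 - s)(10 - s) - (6)·(-3) = s^2 - 11s + 28.
This factors as (s - 4)·(s - 7) = 0.
Eigenvalues: 4, 7.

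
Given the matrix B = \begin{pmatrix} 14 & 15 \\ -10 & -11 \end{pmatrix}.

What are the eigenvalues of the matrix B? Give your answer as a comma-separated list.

-1, 4

det(B - tI) = (14 - t)(-11 - t) - (15)·(-10) = t^2 - 3t - 4.
This factors as (t + 1)·(t - 4) = 0.
Eigenvalues: -1, 4.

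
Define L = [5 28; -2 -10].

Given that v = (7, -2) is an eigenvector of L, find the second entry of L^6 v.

-1458

First find the eigenvalue: Lv = (-21, 6) = -3·(7, -2), so λ = -3.
Then L^6 v = λ^6·v = (-3)^6·(7, -2) = 729·(7, -2) = (5103, -1458).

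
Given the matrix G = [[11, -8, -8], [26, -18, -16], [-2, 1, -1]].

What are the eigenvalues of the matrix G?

-5, -2, -1

Set up det(μI - G) = 0.
Expanding the 3×3 determinant: p(μ) = μ^3 + 8μ^2 + 17μ + 10.
Rational-root test: μ = -1 gives p(-1) = 0.
Factor out (μ + 1): p(μ) = (μ + 1)·(μ^2 + 7μ + 10).
The quadratic factors as (μ + 5)·(μ + 2).
Eigenvalues: -5, -2, -1.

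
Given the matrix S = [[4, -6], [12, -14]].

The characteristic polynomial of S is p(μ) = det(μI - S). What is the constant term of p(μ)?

p(μ) = μ^2 + 10μ + 16.
The constant term is 16.

16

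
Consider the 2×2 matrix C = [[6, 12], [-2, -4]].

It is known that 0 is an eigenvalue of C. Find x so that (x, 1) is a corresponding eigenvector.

-2

We need (C)v = 0.
C = [[6, 12], [-2, -4]].
Row 1: (6)·x + (12)·1 = 0
Row 2: (-2)·x + (-4)·1 = 0
Solving gives x = -2.
Check: C·(-2, 1) = (0, 0) = 0·(-2, 1).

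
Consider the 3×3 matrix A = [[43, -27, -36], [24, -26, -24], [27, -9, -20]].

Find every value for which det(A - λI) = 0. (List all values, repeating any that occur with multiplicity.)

-8, -2, 7

The characteristic polynomial is p(μ) = det(μI - A).
Expanding along the first row, p(μ) = μ^3 + 3μ^2 - 54μ - 112.
Try μ = 7: p(7) = 0, so 7 is a root.
Factor out (μ - 7): p(μ) = (μ - 7)·(μ^2 + 10μ + 16).
The quadratic factors as (μ + 8)·(μ + 2).
Eigenvalues: -8, -2, 7.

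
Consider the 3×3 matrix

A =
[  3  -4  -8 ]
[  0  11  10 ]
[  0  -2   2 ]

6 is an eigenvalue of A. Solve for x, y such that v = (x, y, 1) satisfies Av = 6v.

0, -2

We need (A - 6I)v = 0.
A - 6I = [[-3, -4, -8], [0, 5, 10], [0, -2, -4]].
Row 1: (-3)·x + (-4)·y + (-8)·1 = 0
Row 2: (0)·x + (5)·y + (10)·1 = 0
Row 3: (0)·x + (-2)·y + (-4)·1 = 0
Solving gives x = 0, y = -2.
Check: A·(0, -2, 1) = (0, -12, 6) = 6·(0, -2, 1).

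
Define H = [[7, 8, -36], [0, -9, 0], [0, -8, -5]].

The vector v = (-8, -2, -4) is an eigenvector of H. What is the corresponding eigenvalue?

Compute Hv: H·(-8, -2, -4) = (72, 18, 36).
Since Hv = λv, compare component 1: 72 = λ·-8, so λ = -9.

-9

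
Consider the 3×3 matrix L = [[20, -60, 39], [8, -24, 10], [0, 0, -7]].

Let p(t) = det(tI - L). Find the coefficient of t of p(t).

p(t) = t^3 + 11t^2 + 28t.
The coefficient of t is 28.

28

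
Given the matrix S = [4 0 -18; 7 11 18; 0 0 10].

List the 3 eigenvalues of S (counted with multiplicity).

Compute the characteristic polynomial p(λ) = det(λI - S).
Cofactor expansion gives p(λ) = λ^3 - 25λ^2 + 194λ - 440.
Rational-root test: λ = 10 gives p(10) = 0.
Dividing by (λ - 10) leaves λ^2 - 15λ + 44.
The quadratic factors as (λ - 4)·(λ - 11).
Eigenvalues: 4, 10, 11.

4, 10, 11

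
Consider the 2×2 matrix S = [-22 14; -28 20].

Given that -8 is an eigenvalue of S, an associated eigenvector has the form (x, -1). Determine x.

We need (S + 8I)v = 0.
S + 8I = [[-14, 14], [-28, 28]].
Row 1: (-14)·x + (14)·-1 = 0
Row 2: (-28)·x + (28)·-1 = 0
Solving gives x = -1.
Check: S·(-1, -1) = (8, 8) = -8·(-1, -1).

-1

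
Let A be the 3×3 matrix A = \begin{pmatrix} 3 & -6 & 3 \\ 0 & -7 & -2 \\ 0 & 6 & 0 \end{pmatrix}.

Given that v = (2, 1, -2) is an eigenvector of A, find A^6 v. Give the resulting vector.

First find the eigenvalue: Av = (-6, -3, 6) = -3·(2, 1, -2), so λ = -3.
Then A^6 v = λ^6·v = (-3)^6·(2, 1, -2) = 729·(2, 1, -2) = (1458, 729, -1458).

(1458, 729, -1458)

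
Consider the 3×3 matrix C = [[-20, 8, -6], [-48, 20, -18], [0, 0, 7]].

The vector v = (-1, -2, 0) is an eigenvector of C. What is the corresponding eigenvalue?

-4

Compute Cv: C·(-1, -2, 0) = (4, 8, 0).
Since Cv = λv, compare component 1: 4 = λ·-1, so λ = -4.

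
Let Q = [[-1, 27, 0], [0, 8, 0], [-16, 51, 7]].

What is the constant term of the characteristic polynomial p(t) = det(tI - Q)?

56

p(0) = det(0·I − Q) = det(−Q) = (−1)^3·det(Q).
det(Q) = -56, so p(0) = 56.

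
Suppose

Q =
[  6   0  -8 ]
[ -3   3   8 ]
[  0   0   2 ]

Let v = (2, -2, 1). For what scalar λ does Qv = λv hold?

2

Compute Qv: Q·(2, -2, 1) = (4, -4, 2).
Since Qv = λv, compare component 1: 4 = λ·2, so λ = 2.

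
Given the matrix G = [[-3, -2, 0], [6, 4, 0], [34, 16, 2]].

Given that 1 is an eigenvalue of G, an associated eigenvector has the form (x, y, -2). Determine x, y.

1, -2

We need (G - 1I)v = 0.
G - 1I = [[-4, -2, 0], [6, 3, 0], [34, 16, 1]].
Row 1: (-4)·x + (-2)·y + (0)·-2 = 0
Row 2: (6)·x + (3)·y + (0)·-2 = 0
Row 3: (34)·x + (16)·y + (1)·-2 = 0
Solving gives x = 1, y = -2.
Check: G·(1, -2, -2) = (1, -2, -2) = 1·(1, -2, -2).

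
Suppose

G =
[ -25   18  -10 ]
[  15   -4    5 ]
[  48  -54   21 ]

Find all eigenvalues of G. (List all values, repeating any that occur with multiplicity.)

-9, -4, 5

Set up det(rI - G) = 0.
Expanding the 3×3 determinant: p(r) = r^3 + 8r^2 - 29r - 180.
Try r = -4: p(-4) = 0, so -4 is a root.
Dividing by (r + 4) leaves r^2 + 4r - 45.
The quadratic factors as (r + 9)·(r - 5).
Eigenvalues: -9, -4, 5.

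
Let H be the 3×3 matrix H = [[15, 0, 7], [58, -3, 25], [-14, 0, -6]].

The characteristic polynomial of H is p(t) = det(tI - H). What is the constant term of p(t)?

p(t) = t^3 - 6t^2 - 19t + 24.
The constant term is 24.

24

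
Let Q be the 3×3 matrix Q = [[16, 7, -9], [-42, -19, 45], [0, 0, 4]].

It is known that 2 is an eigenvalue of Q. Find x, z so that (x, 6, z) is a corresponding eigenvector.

We need (Q - 2I)v = 0.
Q - 2I = [[14, 7, -9], [-42, -21, 45], [0, 0, 2]].
Row 1: (14)·x + (7)·6 + (-9)·z = 0
Row 2: (-42)·x + (-21)·6 + (45)·z = 0
Row 3: (0)·x + (0)·6 + (2)·z = 0
Solving gives x = -3, z = 0.
Check: Q·(-3, 6, 0) = (-6, 12, 0) = 2·(-3, 6, 0).

-3, 0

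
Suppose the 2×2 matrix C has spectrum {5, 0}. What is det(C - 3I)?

If C has eigenvalues 5, 0, then C - 3I has eigenvalues 2, -3.
det(C - 3I) = (2) · (-3) = -6.

-6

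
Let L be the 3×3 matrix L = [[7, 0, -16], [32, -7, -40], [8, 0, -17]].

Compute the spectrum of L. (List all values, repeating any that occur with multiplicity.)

-9, -7, -1

The characteristic polynomial is p(λ) = det(λI - L).
Expanding the 3×3 determinant: p(λ) = λ^3 + 17λ^2 + 79λ + 63.
Rational-root test: λ = -1 gives p(-1) = 0.
Factor out (λ + 1): p(λ) = (λ + 1)·(λ^2 + 16λ + 63).
The quadratic factors as (λ + 9)·(λ + 7).
Eigenvalues: -9, -7, -1.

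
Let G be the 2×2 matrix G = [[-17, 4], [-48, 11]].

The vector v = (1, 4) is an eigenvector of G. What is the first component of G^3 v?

First find the eigenvalue: Gv = (-1, -4) = -1·(1, 4), so λ = -1.
Then G^3 v = λ^3·v = (-1)^3·(1, 4) = -1·(1, 4) = (-1, -4).

-1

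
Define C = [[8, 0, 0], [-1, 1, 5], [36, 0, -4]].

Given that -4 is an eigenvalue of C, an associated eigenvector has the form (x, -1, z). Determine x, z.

We need (C + 4I)v = 0.
C + 4I = [[12, 0, 0], [-1, 5, 5], [36, 0, 0]].
Row 1: (12)·x + (0)·-1 + (0)·z = 0
Row 2: (-1)·x + (5)·-1 + (5)·z = 0
Row 3: (36)·x + (0)·-1 + (0)·z = 0
Solving gives x = 0, z = 1.
Check: C·(0, -1, 1) = (0, 4, -4) = -4·(0, -1, 1).

0, 1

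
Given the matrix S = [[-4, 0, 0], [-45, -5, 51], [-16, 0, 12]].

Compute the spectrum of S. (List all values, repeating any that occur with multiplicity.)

-5, -4, 12

Compute the characteristic polynomial p(t) = det(tI - S).
Expanding along the first row, p(t) = t^3 - 3t^2 - 88t - 240.
Try t = 12: p(12) = 0, so 12 is a root.
Factor out (t - 12): p(t) = (t - 12)·(t^2 + 9t + 20).
The quadratic factors as (t + 5)·(t + 4).
Eigenvalues: -5, -4, 12.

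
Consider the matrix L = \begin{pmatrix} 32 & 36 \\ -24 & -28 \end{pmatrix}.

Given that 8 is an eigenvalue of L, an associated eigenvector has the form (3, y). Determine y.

-2

We need (L - 8I)v = 0.
L - 8I = [[24, 36], [-24, -36]].
Row 1: (24)·3 + (36)·y = 0
Row 2: (-24)·3 + (-36)·y = 0
Solving gives y = -2.
Check: L·(3, -2) = (24, -16) = 8·(3, -2).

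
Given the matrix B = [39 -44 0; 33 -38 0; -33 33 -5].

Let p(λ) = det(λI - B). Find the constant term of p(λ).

-150

p(λ) = λ^3 + 4λ^2 - 35λ - 150.
The constant term is -150.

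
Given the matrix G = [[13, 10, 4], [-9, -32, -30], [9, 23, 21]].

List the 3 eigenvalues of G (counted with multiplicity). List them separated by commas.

-9, 4, 7

The characteristic polynomial is p(λ) = det(λI - G).
Expanding the 3×3 determinant: p(λ) = λ^3 - 2λ^2 - 71λ + 252.
Rational-root test: λ = 7 gives p(7) = 0.
Factor out (λ - 7): p(λ) = (λ - 7)·(λ^2 + 5λ - 36).
The quadratic factors as (λ + 9)·(λ - 4).
Eigenvalues: -9, 4, 7.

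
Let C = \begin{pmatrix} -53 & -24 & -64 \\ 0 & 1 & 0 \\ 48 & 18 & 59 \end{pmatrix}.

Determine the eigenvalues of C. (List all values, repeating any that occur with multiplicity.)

Compute the characteristic polynomial p(s) = det(sI - C).
Expanding along the first row, p(s) = s^3 - 7s^2 - 49s + 55.
Rational-root test: s = 1 gives p(1) = 0.
Factor out (s - 1): p(s) = (s - 1)·(s^2 - 6s - 55).
The quadratic factors as (s + 5)·(s - 11).
Eigenvalues: -5, 1, 11.

-5, 1, 11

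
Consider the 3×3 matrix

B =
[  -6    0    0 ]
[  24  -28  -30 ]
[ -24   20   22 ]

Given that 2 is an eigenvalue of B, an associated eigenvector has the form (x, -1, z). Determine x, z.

We need (B - 2I)v = 0.
B - 2I = [[-8, 0, 0], [24, -30, -30], [-24, 20, 20]].
Row 1: (-8)·x + (0)·-1 + (0)·z = 0
Row 2: (24)·x + (-30)·-1 + (-30)·z = 0
Row 3: (-24)·x + (20)·-1 + (20)·z = 0
Solving gives x = 0, z = 1.
Check: B·(0, -1, 1) = (0, -2, 2) = 2·(0, -1, 1).

0, 1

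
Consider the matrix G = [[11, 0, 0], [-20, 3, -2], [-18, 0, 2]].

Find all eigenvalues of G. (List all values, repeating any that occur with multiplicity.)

Compute the characteristic polynomial p(t) = det(tI - G).
Expanding the 3×3 determinant: p(t) = t^3 - 16t^2 + 61t - 66.
Try t = 11: p(11) = 0, so 11 is a root.
Factor out (t - 11): p(t) = (t - 11)·(t^2 - 5t + 6).
The quadratic factors as (t - 2)·(t - 3).
Eigenvalues: 2, 3, 11.

2, 3, 11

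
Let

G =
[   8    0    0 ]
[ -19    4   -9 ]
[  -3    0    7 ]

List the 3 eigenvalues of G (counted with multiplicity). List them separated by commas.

4, 7, 8

The characteristic polynomial is p(μ) = det(μI - G).
Expanding along the first row, p(μ) = μ^3 - 19μ^2 + 116μ - 224.
Try μ = 4: p(4) = 0, so 4 is a root.
Dividing by (μ - 4) leaves μ^2 - 15μ + 56.
The quadratic factors as (μ - 7)·(μ - 8).
Eigenvalues: 4, 7, 8.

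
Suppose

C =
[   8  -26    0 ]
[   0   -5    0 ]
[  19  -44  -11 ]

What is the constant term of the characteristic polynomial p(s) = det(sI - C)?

-440

p(0) = det(0·I − C) = det(−C) = (−1)^3·det(C).
det(C) = 440, so p(0) = -440.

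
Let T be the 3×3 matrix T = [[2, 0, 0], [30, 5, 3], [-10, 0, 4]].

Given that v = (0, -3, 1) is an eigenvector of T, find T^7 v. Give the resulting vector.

First find the eigenvalue: Tv = (0, -12, 4) = 4·(0, -3, 1), so λ = 4.
Then T^7 v = λ^7·v = 4^7·(0, -3, 1) = 16384·(0, -3, 1) = (0, -49152, 16384).

(0, -49152, 16384)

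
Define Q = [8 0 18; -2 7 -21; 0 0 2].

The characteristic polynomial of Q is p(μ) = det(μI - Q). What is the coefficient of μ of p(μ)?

86

p(μ) = μ^3 - 17μ^2 + 86μ - 112.
The coefficient of μ is 86.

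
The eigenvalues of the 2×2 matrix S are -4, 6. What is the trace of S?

2

trace(S) is the sum of the eigenvalues: (-4) + (6) = 2.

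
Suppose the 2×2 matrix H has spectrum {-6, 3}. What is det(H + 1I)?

If H has eigenvalues -6, 3, then H + 1I has eigenvalues -5, 4.
det(H + 1I) = (-5) · (4) = -20.

-20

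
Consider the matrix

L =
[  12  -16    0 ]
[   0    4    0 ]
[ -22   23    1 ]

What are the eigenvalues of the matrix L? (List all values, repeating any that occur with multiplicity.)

1, 4, 12

The characteristic polynomial is p(λ) = det(λI - L).
Cofactor expansion gives p(λ) = λ^3 - 17λ^2 + 64λ - 48.
Try λ = 1: p(1) = 0, so 1 is a root.
Factor out (λ - 1): p(λ) = (λ - 1)·(λ^2 - 16λ + 48).
The quadratic factors as (λ - 4)·(λ - 12).
Eigenvalues: 1, 4, 12.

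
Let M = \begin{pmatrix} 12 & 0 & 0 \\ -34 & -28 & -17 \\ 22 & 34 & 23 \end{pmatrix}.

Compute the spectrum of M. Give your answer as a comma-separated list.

The characteristic polynomial is p(r) = det(rI - M).
Expanding the 3×3 determinant: p(r) = r^3 - 7r^2 - 126r + 792.
Since p(12) = 0, r = 12 is a root.
Factor out (r - 12): p(r) = (r - 12)·(r^2 + 5r - 66).
The quadratic factors as (r + 11)·(r - 6).
Eigenvalues: -11, 6, 12.

-11, 6, 12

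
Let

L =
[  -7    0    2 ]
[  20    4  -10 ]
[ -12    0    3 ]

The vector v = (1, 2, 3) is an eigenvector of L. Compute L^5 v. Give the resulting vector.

(-1, -2, -3)

First find the eigenvalue: Lv = (-1, -2, -3) = -1·(1, 2, 3), so λ = -1.
Then L^5 v = λ^5·v = (-1)^5·(1, 2, 3) = -1·(1, 2, 3) = (-1, -2, -3).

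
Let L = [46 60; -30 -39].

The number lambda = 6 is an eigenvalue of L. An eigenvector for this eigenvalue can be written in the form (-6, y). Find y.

We need (L - 6I)v = 0.
L - 6I = [[40, 60], [-30, -45]].
Row 1: (40)·-6 + (60)·y = 0
Row 2: (-30)·-6 + (-45)·y = 0
Solving gives y = 4.
Check: L·(-6, 4) = (-36, 24) = 6·(-6, 4).

4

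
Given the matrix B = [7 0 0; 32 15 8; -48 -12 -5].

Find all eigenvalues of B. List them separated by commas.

Set up det(sI - B) = 0.
Cofactor expansion gives p(s) = s^3 - 17s^2 + 91s - 147.
Since p(7) = 0, s = 7 is a root.
Dividing by (s - 7) leaves s^2 - 10s + 21.
The quadratic factors as (s - 3)·(s - 7).
Eigenvalues: 3, 7, 7.

3, 7, 7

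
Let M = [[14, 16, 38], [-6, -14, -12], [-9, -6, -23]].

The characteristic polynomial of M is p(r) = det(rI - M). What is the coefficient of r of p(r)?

p(r) = r^3 + 23r^2 + 170r + 400.
The coefficient of r is 170.

170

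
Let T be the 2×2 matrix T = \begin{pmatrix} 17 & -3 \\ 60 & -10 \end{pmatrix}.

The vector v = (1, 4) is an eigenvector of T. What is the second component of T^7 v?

312500

First find the eigenvalue: Tv = (5, 20) = 5·(1, 4), so λ = 5.
Then T^7 v = λ^7·v = 5^7·(1, 4) = 78125·(1, 4) = (78125, 312500).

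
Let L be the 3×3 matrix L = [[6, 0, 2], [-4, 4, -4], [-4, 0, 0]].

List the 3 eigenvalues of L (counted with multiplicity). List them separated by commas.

Compute the characteristic polynomial p(λ) = det(λI - L).
Expanding along the first row, p(λ) = λ^3 - 10λ^2 + 32λ - 32.
Rational-root test: λ = 2 gives p(2) = 0.
Dividing by (λ - 2) leaves λ^2 - 8λ + 16.
The quadratic factor is (λ - 4)^2.
Eigenvalues: 2, 4, 4.

2, 4, 4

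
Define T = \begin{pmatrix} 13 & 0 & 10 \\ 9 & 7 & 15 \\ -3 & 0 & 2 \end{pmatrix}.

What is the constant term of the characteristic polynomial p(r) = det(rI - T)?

p(0) = det(0·I − T) = det(−T) = (−1)^3·det(T).
det(T) = 392, so p(0) = -392.

-392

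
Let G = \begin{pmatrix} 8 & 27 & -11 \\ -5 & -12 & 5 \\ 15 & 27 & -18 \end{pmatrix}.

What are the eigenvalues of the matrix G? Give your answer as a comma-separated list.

Set up det(tI - G) = 0.
Expanding the 3×3 determinant: p(t) = t^3 + 22t^2 + 141t + 252.
Since p(-3) = 0, t = -3 is a root.
Factor out (t + 3): p(t) = (t + 3)·(t^2 + 19t + 84).
The quadratic factors as (t + 12)·(t + 7).
Eigenvalues: -12, -7, -3.

-12, -7, -3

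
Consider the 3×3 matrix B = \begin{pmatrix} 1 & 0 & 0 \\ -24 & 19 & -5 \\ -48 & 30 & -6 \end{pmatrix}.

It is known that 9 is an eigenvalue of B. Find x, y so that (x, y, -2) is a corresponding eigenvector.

We need (B - 9I)v = 0.
B - 9I = [[-8, 0, 0], [-24, 10, -5], [-48, 30, -15]].
Row 1: (-8)·x + (0)·y + (0)·-2 = 0
Row 2: (-24)·x + (10)·y + (-5)·-2 = 0
Row 3: (-48)·x + (30)·y + (-15)·-2 = 0
Solving gives x = 0, y = -1.
Check: B·(0, -1, -2) = (0, -9, -18) = 9·(0, -1, -2).

0, -1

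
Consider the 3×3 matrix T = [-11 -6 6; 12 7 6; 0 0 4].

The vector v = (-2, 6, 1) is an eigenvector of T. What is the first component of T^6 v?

-8192

First find the eigenvalue: Tv = (-8, 24, 4) = 4·(-2, 6, 1), so λ = 4.
Then T^6 v = λ^6·v = 4^6·(-2, 6, 1) = 4096·(-2, 6, 1) = (-8192, 24576, 4096).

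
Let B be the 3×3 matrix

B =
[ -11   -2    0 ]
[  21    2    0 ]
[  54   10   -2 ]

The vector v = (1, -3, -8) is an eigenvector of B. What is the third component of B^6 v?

First find the eigenvalue: Bv = (-5, 15, 40) = -5·(1, -3, -8), so λ = -5.
Then B^6 v = λ^6·v = (-5)^6·(1, -3, -8) = 15625·(1, -3, -8) = (15625, -46875, -125000).

-125000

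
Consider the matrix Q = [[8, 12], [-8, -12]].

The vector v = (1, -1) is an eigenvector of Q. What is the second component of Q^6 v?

-4096

First find the eigenvalue: Qv = (-4, 4) = -4·(1, -1), so λ = -4.
Then Q^6 v = λ^6·v = (-4)^6·(1, -1) = 4096·(1, -1) = (4096, -4096).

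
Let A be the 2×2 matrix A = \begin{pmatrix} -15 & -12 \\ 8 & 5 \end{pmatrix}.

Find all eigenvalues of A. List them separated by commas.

det(A - λI) = (-15 - λ)(5 - λ) - (-12)·(8) = λ^2 + 10λ + 21.
This factors as (λ + 7)·(λ + 3) = 0.
Eigenvalues: -7, -3.

-7, -3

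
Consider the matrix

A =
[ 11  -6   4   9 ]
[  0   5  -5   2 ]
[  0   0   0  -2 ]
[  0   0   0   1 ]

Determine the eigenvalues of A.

0, 1, 5, 11

A is upper triangular, so its eigenvalues are the diagonal entries.
Diagonal: 11, 5, 0, 1.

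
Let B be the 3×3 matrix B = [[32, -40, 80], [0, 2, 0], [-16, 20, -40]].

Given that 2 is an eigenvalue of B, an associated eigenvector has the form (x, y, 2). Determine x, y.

We need (B - 2I)v = 0.
B - 2I = [[30, -40, 80], [0, 0, 0], [-16, 20, -42]].
Row 1: (30)·x + (-40)·y + (80)·2 = 0
Row 2: (0)·x + (0)·y + (0)·2 = 0
Row 3: (-16)·x + (20)·y + (-42)·2 = 0
Solving gives x = -4, y = 1.
Check: B·(-4, 1, 2) = (-8, 2, 4) = 2·(-4, 1, 2).

-4, 1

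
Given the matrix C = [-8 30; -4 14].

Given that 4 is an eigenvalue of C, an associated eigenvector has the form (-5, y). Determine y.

-2

We need (C - 4I)v = 0.
C - 4I = [[-12, 30], [-4, 10]].
Row 1: (-12)·-5 + (30)·y = 0
Row 2: (-4)·-5 + (10)·y = 0
Solving gives y = -2.
Check: C·(-5, -2) = (-20, -8) = 4·(-5, -2).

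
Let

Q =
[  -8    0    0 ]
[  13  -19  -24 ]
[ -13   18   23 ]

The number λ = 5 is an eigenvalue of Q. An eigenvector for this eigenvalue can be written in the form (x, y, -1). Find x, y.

We need (Q - 5I)v = 0.
Q - 5I = [[-13, 0, 0], [13, -24, -24], [-13, 18, 18]].
Row 1: (-13)·x + (0)·y + (0)·-1 = 0
Row 2: (13)·x + (-24)·y + (-24)·-1 = 0
Row 3: (-13)·x + (18)·y + (18)·-1 = 0
Solving gives x = 0, y = 1.
Check: Q·(0, 1, -1) = (0, 5, -5) = 5·(0, 1, -1).

0, 1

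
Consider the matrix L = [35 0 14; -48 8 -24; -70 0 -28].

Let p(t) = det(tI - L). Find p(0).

p(0) = det(0·I − L) = det(−L) = (−1)^3·det(L).
det(L) = 0, so p(0) = 0.

0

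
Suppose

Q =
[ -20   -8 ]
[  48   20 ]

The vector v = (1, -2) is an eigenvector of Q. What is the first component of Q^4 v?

First find the eigenvalue: Qv = (-4, 8) = -4·(1, -2), so λ = -4.
Then Q^4 v = λ^4·v = (-4)^4·(1, -2) = 256·(1, -2) = (256, -512).

256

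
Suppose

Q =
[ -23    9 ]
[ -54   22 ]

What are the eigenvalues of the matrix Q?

det(Q - μI) = (-23 - μ)(22 - μ) - (9)·(-54) = μ^2 + μ - 20.
This factors as (μ + 5)·(μ - 4) = 0.
Eigenvalues: -5, 4.

-5, 4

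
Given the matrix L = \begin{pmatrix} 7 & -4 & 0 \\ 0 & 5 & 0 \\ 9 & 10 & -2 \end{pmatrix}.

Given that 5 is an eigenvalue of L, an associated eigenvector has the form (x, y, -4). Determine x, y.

-2, -1

We need (L - 5I)v = 0.
L - 5I = [[2, -4, 0], [0, 0, 0], [9, 10, -7]].
Row 1: (2)·x + (-4)·y + (0)·-4 = 0
Row 2: (0)·x + (0)·y + (0)·-4 = 0
Row 3: (9)·x + (10)·y + (-7)·-4 = 0
Solving gives x = -2, y = -1.
Check: L·(-2, -1, -4) = (-10, -5, -20) = 5·(-2, -1, -4).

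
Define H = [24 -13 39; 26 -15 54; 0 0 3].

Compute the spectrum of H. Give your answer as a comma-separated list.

Set up det(rI - H) = 0.
Expanding the 3×3 determinant: p(r) = r^3 - 12r^2 + 5r + 66.
Try r = 11: p(11) = 0, so 11 is a root.
Dividing by (r - 11) leaves r^2 - r - 6.
The quadratic factors as (r + 2)·(r - 3).
Eigenvalues: -2, 3, 11.

-2, 3, 11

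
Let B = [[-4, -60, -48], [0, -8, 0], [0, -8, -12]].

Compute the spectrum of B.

The characteristic polynomial is p(lambda) = det(lambda·I - B).
Expanding along the first row, p(lambda) = lambda^3 + 24·lambda^2 + 176·lambda + 384.
Rational-root test: lambda = -8 gives p(-8) = 0.
Dividing by (lambda + 8) leaves lambda^2 + 16·lambda + 48.
The quadratic factors as (lambda + 12)·(lambda + 4).
Eigenvalues: -12, -8, -4.

-12, -8, -4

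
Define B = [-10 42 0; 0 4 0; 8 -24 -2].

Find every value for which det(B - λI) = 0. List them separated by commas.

-10, -2, 4

The characteristic polynomial is p(μ) = det(μI - B).
Expanding along the first row, p(μ) = μ^3 + 8μ^2 - 28μ - 80.
Rational-root test: μ = -2 gives p(-2) = 0.
Factor out (μ + 2): p(μ) = (μ + 2)·(μ^2 + 6μ - 40).
The quadratic factors as (μ + 10)·(μ - 4).
Eigenvalues: -10, -2, 4.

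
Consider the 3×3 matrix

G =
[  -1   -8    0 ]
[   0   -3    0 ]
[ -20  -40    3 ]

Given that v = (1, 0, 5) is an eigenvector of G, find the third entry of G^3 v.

First find the eigenvalue: Gv = (-1, 0, -5) = -1·(1, 0, 5), so λ = -1.
Then G^3 v = λ^3·v = (-1)^3·(1, 0, 5) = -1·(1, 0, 5) = (-1, 0, -5).

-5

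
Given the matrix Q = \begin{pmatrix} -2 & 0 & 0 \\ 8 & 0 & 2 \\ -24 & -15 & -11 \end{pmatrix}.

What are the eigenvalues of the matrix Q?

-6, -5, -2

The characteristic polynomial is p(λ) = det(λI - Q).
Expanding the 3×3 determinant: p(λ) = λ^3 + 13λ^2 + 52λ + 60.
Rational-root test: λ = -2 gives p(-2) = 0.
Dividing by (λ + 2) leaves λ^2 + 11λ + 30.
The quadratic factors as (λ + 6)·(λ + 5).
Eigenvalues: -6, -5, -2.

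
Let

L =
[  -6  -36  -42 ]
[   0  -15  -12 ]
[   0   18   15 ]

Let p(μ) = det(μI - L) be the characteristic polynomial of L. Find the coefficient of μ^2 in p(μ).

The coefficient of μ^2 of det(μI - L) is −trace(L).
trace(L) = (-6) + (-15) + (15) = -6, so the coefficient is 6.

6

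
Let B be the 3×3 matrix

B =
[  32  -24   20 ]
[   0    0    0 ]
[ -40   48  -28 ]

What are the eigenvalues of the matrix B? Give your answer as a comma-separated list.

The characteristic polynomial is p(r) = det(rI - B).
Expanding along the first row, p(r) = r^3 - 4r^2 - 96r.
Try r = -8: p(-8) = 0, so -8 is a root.
Factor out (r + 8): p(r) = (r + 8)·(r^2 - 12r).
The quadratic factors as r·(r - 12).
Eigenvalues: -8, 0, 12.

-8, 0, 12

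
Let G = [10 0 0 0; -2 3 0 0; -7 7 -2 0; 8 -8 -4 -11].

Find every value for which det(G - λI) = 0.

G is lower triangular, so its eigenvalues are the diagonal entries.
Diagonal: 10, 3, -2, -11.

-11, -2, 3, 10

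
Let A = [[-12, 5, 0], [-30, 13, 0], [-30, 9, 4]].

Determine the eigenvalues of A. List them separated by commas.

-2, 3, 4

The characteristic polynomial is p(λ) = det(λI - A).
Expanding the 3×3 determinant: p(λ) = λ^3 - 5λ^2 - 2λ + 24.
Rational-root test: λ = 3 gives p(3) = 0.
Dividing by (λ - 3) leaves λ^2 - 2λ - 8.
The quadratic factors as (λ + 2)·(λ - 4).
Eigenvalues: -2, 3, 4.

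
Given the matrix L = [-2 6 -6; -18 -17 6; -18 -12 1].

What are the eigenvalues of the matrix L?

-11, -5, -2

The characteristic polynomial is p(lambda) = det(lambda·I - L).
Expanding along the first row, p(lambda) = lambda^3 + 18·lambda^2 + 87·lambda + 110.
Try lambda = -2: p(-2) = 0, so -2 is a root.
Factor out (lambda + 2): p(lambda) = (lambda + 2)·(lambda^2 + 16·lambda + 55).
The quadratic factors as (lambda + 11)·(lambda + 5).
Eigenvalues: -11, -5, -2.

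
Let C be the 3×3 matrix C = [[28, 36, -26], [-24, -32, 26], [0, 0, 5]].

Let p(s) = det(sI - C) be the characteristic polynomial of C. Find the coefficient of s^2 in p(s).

The coefficient of s^2 of det(sI - C) is −trace(C).
trace(C) = (28) + (-32) + (5) = 1, so the coefficient is -1.

-1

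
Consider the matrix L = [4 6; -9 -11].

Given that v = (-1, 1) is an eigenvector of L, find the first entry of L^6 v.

-64

First find the eigenvalue: Lv = (2, -2) = -2·(-1, 1), so λ = -2.
Then L^6 v = λ^6·v = (-2)^6·(-1, 1) = 64·(-1, 1) = (-64, 64).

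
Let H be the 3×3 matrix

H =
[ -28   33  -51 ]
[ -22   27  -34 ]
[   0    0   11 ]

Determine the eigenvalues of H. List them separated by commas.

Compute the characteristic polynomial p(λ) = det(λI - H).
Expanding the 3×3 determinant: p(λ) = λ^3 - 10λ^2 - 41λ + 330.
Rational-root test: λ = 11 gives p(11) = 0.
Dividing by (λ - 11) leaves λ^2 + λ - 30.
The quadratic factors as (λ + 6)·(λ - 5).
Eigenvalues: -6, 5, 11.

-6, 5, 11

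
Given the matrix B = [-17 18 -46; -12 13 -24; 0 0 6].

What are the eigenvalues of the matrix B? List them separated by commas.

-5, 1, 6

Compute the characteristic polynomial p(μ) = det(μI - B).
Expanding along the first row, p(μ) = μ^3 - 2μ^2 - 29μ + 30.
Since p(1) = 0, μ = 1 is a root.
Dividing by (μ - 1) leaves μ^2 - μ - 30.
The quadratic factors as (μ + 5)·(μ - 6).
Eigenvalues: -5, 1, 6.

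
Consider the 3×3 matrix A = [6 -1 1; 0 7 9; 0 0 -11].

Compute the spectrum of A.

-11, 6, 7

A is upper triangular, so its eigenvalues are the diagonal entries.
Diagonal: 6, 7, -11.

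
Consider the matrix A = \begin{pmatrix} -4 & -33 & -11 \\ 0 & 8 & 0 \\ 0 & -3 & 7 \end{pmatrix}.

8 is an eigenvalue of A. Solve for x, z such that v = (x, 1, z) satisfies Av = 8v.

0, -3

We need (A - 8I)v = 0.
A - 8I = [[-12, -33, -11], [0, 0, 0], [0, -3, -1]].
Row 1: (-12)·x + (-33)·1 + (-11)·z = 0
Row 2: (0)·x + (0)·1 + (0)·z = 0
Row 3: (0)·x + (-3)·1 + (-1)·z = 0
Solving gives x = 0, z = -3.
Check: A·(0, 1, -3) = (0, 8, -24) = 8·(0, 1, -3).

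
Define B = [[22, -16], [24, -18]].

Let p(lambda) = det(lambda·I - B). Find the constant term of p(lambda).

p(lambda) = lambda^2 - 4·lambda - 12.
The constant term is -12.

-12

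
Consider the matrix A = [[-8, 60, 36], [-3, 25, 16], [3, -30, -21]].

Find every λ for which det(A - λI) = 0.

Set up det(λI - A) = 0.
Cofactor expansion gives p(λ) = λ^3 + 4λ^2 - 5λ.
Since p(1) = 0, λ = 1 is a root.
Dividing by (λ - 1) leaves λ^2 + 5λ.
The quadratic factors as (λ + 5)·λ.
Eigenvalues: -5, 0, 1.

-5, 0, 1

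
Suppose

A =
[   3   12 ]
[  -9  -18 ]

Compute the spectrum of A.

det(A - λI) = (3 - λ)(-18 - λ) - (12)·(-9) = λ^2 + 15λ + 54.
This factors as (λ + 9)·(λ + 6) = 0.
Eigenvalues: -9, -6.

-9, -6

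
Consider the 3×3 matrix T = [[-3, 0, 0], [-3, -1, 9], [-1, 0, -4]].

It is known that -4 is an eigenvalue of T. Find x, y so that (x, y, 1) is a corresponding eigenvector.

We need (T + 4I)v = 0.
T + 4I = [[1, 0, 0], [-3, 3, 9], [-1, 0, 0]].
Row 1: (1)·x + (0)·y + (0)·1 = 0
Row 2: (-3)·x + (3)·y + (9)·1 = 0
Row 3: (-1)·x + (0)·y + (0)·1 = 0
Solving gives x = 0, y = -3.
Check: T·(0, -3, 1) = (0, 12, -4) = -4·(0, -3, 1).

0, -3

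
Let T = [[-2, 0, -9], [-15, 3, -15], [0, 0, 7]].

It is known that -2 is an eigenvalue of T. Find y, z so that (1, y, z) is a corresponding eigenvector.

We need (T + 2I)v = 0.
T + 2I = [[0, 0, -9], [-15, 5, -15], [0, 0, 9]].
Row 1: (0)·1 + (0)·y + (-9)·z = 0
Row 2: (-15)·1 + (5)·y + (-15)·z = 0
Row 3: (0)·1 + (0)·y + (9)·z = 0
Solving gives y = 3, z = 0.
Check: T·(1, 3, 0) = (-2, -6, 0) = -2·(1, 3, 0).

3, 0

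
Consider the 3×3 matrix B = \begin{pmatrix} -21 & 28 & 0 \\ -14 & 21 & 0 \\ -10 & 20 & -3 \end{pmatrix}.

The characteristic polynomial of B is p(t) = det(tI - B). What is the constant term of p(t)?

p(t) = t^3 + 3t^2 - 49t - 147.
The constant term is -147.

-147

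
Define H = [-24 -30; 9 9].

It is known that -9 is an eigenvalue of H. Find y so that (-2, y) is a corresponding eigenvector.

1

We need (H + 9I)v = 0.
H + 9I = [[-15, -30], [9, 18]].
Row 1: (-15)·-2 + (-30)·y = 0
Row 2: (9)·-2 + (18)·y = 0
Solving gives y = 1.
Check: H·(-2, 1) = (18, -9) = -9·(-2, 1).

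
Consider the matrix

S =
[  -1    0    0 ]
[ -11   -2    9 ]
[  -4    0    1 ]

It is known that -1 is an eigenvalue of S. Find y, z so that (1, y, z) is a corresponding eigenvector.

We need (S + 1I)v = 0.
S + 1I = [[0, 0, 0], [-11, -1, 9], [-4, 0, 2]].
Row 1: (0)·1 + (0)·y + (0)·z = 0
Row 2: (-11)·1 + (-1)·y + (9)·z = 0
Row 3: (-4)·1 + (0)·y + (2)·z = 0
Solving gives y = 7, z = 2.
Check: S·(1, 7, 2) = (-1, -7, -2) = -1·(1, 7, 2).

7, 2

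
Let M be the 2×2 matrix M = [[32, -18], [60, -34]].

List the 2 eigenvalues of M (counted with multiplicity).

det(M - sI) = (32 - s)(-34 - s) - (-18)·(60) = s^2 + 2s - 8.
This factors as (s + 4)·(s - 2) = 0.
Eigenvalues: -4, 2.

-4, 2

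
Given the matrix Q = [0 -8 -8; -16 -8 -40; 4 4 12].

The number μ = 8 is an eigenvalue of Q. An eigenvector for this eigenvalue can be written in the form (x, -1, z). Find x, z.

We need (Q - 8I)v = 0.
Q - 8I = [[-8, -8, -8], [-16, -16, -40], [4, 4, 4]].
Row 1: (-8)·x + (-8)·-1 + (-8)·z = 0
Row 2: (-16)·x + (-16)·-1 + (-40)·z = 0
Row 3: (4)·x + (4)·-1 + (4)·z = 0
Solving gives x = 1, z = 0.
Check: Q·(1, -1, 0) = (8, -8, 0) = 8·(1, -1, 0).

1, 0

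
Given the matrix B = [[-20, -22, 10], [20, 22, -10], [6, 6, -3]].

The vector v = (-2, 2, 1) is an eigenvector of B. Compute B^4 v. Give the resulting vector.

(-162, 162, 81)

First find the eigenvalue: Bv = (6, -6, -3) = -3·(-2, 2, 1), so λ = -3.
Then B^4 v = λ^4·v = (-3)^4·(-2, 2, 1) = 81·(-2, 2, 1) = (-162, 162, 81).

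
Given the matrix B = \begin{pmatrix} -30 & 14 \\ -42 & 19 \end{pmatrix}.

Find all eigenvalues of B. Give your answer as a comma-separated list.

det(B - μI) = (-30 - μ)(19 - μ) - (14)·(-42) = μ^2 + 11μ + 18.
This factors as (μ + 9)·(μ + 2) = 0.
Eigenvalues: -9, -2.

-9, -2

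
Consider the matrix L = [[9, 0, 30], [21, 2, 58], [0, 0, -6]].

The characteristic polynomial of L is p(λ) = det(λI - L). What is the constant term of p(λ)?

108

p(λ) = λ^3 - 5λ^2 - 48λ + 108.
The constant term is 108.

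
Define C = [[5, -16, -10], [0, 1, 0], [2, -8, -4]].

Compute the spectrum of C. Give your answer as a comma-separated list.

The characteristic polynomial is p(μ) = det(μI - C).
Cofactor expansion gives p(μ) = μ^3 - 2μ^2 + μ.
Try μ = 0: p(0) = 0, so 0 is a root.
Dividing by μ leaves μ^2 - 2μ + 1.
The quadratic factor is (μ - 1)^2.
Eigenvalues: 0, 1, 1.

0, 1, 1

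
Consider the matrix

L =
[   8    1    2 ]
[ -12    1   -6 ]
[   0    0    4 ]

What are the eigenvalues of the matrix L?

Set up det(sI - L) = 0.
Cofactor expansion gives p(s) = s^3 - 13s^2 + 56s - 80.
Since p(4) = 0, s = 4 is a root.
Dividing by (s - 4) leaves s^2 - 9s + 20.
The quadratic factors as (s - 4)·(s - 5).
Eigenvalues: 4, 4, 5.

4, 4, 5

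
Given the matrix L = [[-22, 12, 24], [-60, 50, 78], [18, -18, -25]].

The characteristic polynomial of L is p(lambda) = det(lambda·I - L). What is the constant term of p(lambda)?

220

p(lambda) = lambda^3 - 3·lambda^2 - 108·lambda + 220.
The constant term is 220.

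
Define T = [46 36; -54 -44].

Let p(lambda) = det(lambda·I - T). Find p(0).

-80

p(0) = det(0·I − T) = det(−T) = (−1)^2·det(T).
det(T) = -80, so p(0) = -80.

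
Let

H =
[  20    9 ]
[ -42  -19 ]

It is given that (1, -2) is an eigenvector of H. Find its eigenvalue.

2

Compute Hv: H·(1, -2) = (2, -4).
Since Hv = λv, compare component 1: 2 = λ·1, so λ = 2.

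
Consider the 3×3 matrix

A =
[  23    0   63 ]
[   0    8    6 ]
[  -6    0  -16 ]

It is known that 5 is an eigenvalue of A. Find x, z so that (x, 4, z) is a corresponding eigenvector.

We need (A - 5I)v = 0.
A - 5I = [[18, 0, 63], [0, 3, 6], [-6, 0, -21]].
Row 1: (18)·x + (0)·4 + (63)·z = 0
Row 2: (0)·x + (3)·4 + (6)·z = 0
Row 3: (-6)·x + (0)·4 + (-21)·z = 0
Solving gives x = 7, z = -2.
Check: A·(7, 4, -2) = (35, 20, -10) = 5·(7, 4, -2).

7, -2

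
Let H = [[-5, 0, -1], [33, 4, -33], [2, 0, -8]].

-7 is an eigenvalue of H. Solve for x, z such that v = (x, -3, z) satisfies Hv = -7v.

We need (H + 7I)v = 0.
H + 7I = [[2, 0, -1], [33, 11, -33], [2, 0, -1]].
Row 1: (2)·x + (0)·-3 + (-1)·z = 0
Row 2: (33)·x + (11)·-3 + (-33)·z = 0
Row 3: (2)·x + (0)·-3 + (-1)·z = 0
Solving gives x = -1, z = -2.
Check: H·(-1, -3, -2) = (7, 21, 14) = -7·(-1, -3, -2).

-1, -2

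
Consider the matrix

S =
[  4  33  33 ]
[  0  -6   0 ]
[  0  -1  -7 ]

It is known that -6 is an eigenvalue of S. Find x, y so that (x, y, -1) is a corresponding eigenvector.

We need (S + 6I)v = 0.
S + 6I = [[10, 33, 33], [0, 0, 0], [0, -1, -1]].
Row 1: (10)·x + (33)·y + (33)·-1 = 0
Row 2: (0)·x + (0)·y + (0)·-1 = 0
Row 3: (0)·x + (-1)·y + (-1)·-1 = 0
Solving gives x = 0, y = 1.
Check: S·(0, 1, -1) = (0, -6, 6) = -6·(0, 1, -1).

0, 1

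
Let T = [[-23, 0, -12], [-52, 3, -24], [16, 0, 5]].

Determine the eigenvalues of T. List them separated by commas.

-11, -7, 3

The characteristic polynomial is p(λ) = det(λI - T).
Cofactor expansion gives p(λ) = λ^3 + 15λ^2 + 23λ - 231.
Try λ = -11: p(-11) = 0, so -11 is a root.
Factor out (λ + 11): p(λ) = (λ + 11)·(λ^2 + 4λ - 21).
The quadratic factors as (λ + 7)·(λ - 3).
Eigenvalues: -11, -7, 3.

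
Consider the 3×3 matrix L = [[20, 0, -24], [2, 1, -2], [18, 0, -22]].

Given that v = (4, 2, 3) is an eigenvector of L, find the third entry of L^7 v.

384

First find the eigenvalue: Lv = (8, 4, 6) = 2·(4, 2, 3), so λ = 2.
Then L^7 v = λ^7·v = 2^7·(4, 2, 3) = 128·(4, 2, 3) = (512, 256, 384).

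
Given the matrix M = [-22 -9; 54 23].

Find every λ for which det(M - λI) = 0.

det(M - λI) = (-22 - λ)(23 - λ) - (-9)·(54) = λ^2 - λ - 20.
This factors as (λ + 4)·(λ - 5) = 0.
Eigenvalues: -4, 5.

-4, 5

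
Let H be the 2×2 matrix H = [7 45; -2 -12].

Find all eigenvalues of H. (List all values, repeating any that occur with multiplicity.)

-3, -2

det(H - μI) = (7 - μ)(-12 - μ) - (45)·(-2) = μ^2 + 5μ + 6.
This factors as (μ + 3)·(μ + 2) = 0.
Eigenvalues: -3, -2.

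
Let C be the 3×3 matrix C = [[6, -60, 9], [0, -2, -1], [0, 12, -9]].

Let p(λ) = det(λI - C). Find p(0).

p(0) = det(0·I − C) = det(−C) = (−1)^3·det(C).
det(C) = 180, so p(0) = -180.

-180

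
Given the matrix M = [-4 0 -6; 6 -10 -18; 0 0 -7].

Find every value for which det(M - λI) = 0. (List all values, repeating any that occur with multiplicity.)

-10, -7, -4

Set up det(λI - M) = 0.
Expanding the 3×3 determinant: p(λ) = λ^3 + 21λ^2 + 138λ + 280.
Rational-root test: λ = -10 gives p(-10) = 0.
Dividing by (λ + 10) leaves λ^2 + 11λ + 28.
The quadratic factors as (λ + 7)·(λ + 4).
Eigenvalues: -10, -7, -4.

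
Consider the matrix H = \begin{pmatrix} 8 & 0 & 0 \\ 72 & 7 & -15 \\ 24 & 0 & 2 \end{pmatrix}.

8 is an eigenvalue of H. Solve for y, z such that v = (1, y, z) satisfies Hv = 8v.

12, 4

We need (H - 8I)v = 0.
H - 8I = [[0, 0, 0], [72, -1, -15], [24, 0, -6]].
Row 1: (0)·1 + (0)·y + (0)·z = 0
Row 2: (72)·1 + (-1)·y + (-15)·z = 0
Row 3: (24)·1 + (0)·y + (-6)·z = 0
Solving gives y = 12, z = 4.
Check: H·(1, 12, 4) = (8, 96, 32) = 8·(1, 12, 4).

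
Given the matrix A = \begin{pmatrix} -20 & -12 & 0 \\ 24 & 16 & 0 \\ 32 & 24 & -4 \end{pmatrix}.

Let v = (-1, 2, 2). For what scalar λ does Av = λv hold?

Compute Av: A·(-1, 2, 2) = (-4, 8, 8).
Since Av = λv, compare component 1: -4 = λ·-1, so λ = 4.

4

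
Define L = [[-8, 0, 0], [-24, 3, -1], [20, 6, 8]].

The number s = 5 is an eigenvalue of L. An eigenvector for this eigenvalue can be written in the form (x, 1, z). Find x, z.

0, -2

We need (L - 5I)v = 0.
L - 5I = [[-13, 0, 0], [-24, -2, -1], [20, 6, 3]].
Row 1: (-13)·x + (0)·1 + (0)·z = 0
Row 2: (-24)·x + (-2)·1 + (-1)·z = 0
Row 3: (20)·x + (6)·1 + (3)·z = 0
Solving gives x = 0, z = -2.
Check: L·(0, 1, -2) = (0, 5, -10) = 5·(0, 1, -2).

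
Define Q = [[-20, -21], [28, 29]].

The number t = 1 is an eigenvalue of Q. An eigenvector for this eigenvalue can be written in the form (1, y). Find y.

-1

We need (Q - 1I)v = 0.
Q - 1I = [[-21, -21], [28, 28]].
Row 1: (-21)·1 + (-21)·y = 0
Row 2: (28)·1 + (28)·y = 0
Solving gives y = -1.
Check: Q·(1, -1) = (1, -1) = 1·(1, -1).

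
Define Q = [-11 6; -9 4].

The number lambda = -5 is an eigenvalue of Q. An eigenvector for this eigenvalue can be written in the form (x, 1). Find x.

1

We need (Q + 5I)v = 0.
Q + 5I = [[-6, 6], [-9, 9]].
Row 1: (-6)·x + (6)·1 = 0
Row 2: (-9)·x + (9)·1 = 0
Solving gives x = 1.
Check: Q·(1, 1) = (-5, -5) = -5·(1, 1).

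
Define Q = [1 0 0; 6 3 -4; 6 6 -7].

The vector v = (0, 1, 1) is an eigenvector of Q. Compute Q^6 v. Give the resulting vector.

First find the eigenvalue: Qv = (0, -1, -1) = -1·(0, 1, 1), so λ = -1.
Then Q^6 v = λ^6·v = (-1)^6·(0, 1, 1) = 1·(0, 1, 1) = (0, 1, 1).

(0, 1, 1)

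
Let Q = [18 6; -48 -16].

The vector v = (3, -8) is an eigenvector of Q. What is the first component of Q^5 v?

96

First find the eigenvalue: Qv = (6, -16) = 2·(3, -8), so λ = 2.
Then Q^5 v = λ^5·v = 2^5·(3, -8) = 32·(3, -8) = (96, -256).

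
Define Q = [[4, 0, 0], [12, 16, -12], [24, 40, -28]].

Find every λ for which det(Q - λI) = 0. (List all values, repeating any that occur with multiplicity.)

-8, -4, 4

Compute the characteristic polynomial p(s) = det(sI - Q).
Expanding along the first row, p(s) = s^3 + 8s^2 - 16s - 128.
Rational-root test: s = -4 gives p(-4) = 0.
Factor out (s + 4): p(s) = (s + 4)·(s^2 + 4s - 32).
The quadratic factors as (s + 8)·(s - 4).
Eigenvalues: -8, -4, 4.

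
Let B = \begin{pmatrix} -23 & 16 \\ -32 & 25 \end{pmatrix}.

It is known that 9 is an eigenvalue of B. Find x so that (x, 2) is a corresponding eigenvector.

We need (B - 9I)v = 0.
B - 9I = [[-32, 16], [-32, 16]].
Row 1: (-32)·x + (16)·2 = 0
Row 2: (-32)·x + (16)·2 = 0
Solving gives x = 1.
Check: B·(1, 2) = (9, 18) = 9·(1, 2).

1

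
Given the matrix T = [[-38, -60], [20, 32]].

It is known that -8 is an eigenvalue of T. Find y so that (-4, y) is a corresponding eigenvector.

2

We need (T + 8I)v = 0.
T + 8I = [[-30, -60], [20, 40]].
Row 1: (-30)·-4 + (-60)·y = 0
Row 2: (20)·-4 + (40)·y = 0
Solving gives y = 2.
Check: T·(-4, 2) = (32, -16) = -8·(-4, 2).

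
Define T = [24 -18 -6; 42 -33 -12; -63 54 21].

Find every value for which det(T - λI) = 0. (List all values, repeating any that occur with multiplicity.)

Set up det(tI - T) = 0.
Expanding along the first row, p(t) = t^3 - 12t^2 + 45t - 54.
Rational-root test: t = 3 gives p(3) = 0.
Factor out (t - 3): p(t) = (t - 3)·(t^2 - 9t + 18).
The quadratic factors as (t - 3)·(t - 6).
Eigenvalues: 3, 3, 6.

3, 3, 6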